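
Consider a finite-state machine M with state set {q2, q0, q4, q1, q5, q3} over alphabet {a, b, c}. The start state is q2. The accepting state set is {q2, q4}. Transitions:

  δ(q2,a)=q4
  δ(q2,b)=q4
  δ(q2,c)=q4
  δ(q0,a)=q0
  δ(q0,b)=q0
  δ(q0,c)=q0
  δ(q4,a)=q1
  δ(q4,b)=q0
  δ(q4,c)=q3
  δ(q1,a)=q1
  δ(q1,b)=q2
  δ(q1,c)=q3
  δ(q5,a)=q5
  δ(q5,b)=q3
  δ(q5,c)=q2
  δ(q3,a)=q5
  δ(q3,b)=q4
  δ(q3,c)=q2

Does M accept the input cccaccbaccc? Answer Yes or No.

Yes

Trace: q2 -c-> q4 -c-> q3 -c-> q2 -a-> q4 -c-> q3 -c-> q2 -b-> q4 -a-> q1 -c-> q3 -c-> q2 -c-> q4
End state q4 is accepting.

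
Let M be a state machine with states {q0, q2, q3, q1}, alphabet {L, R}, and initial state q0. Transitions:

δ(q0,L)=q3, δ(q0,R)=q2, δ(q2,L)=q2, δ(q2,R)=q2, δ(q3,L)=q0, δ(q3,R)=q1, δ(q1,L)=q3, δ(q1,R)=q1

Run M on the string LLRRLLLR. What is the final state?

q2

Trace: q0 -L-> q3 -L-> q0 -R-> q2 -R-> q2 -L-> q2 -L-> q2 -L-> q2 -R-> q2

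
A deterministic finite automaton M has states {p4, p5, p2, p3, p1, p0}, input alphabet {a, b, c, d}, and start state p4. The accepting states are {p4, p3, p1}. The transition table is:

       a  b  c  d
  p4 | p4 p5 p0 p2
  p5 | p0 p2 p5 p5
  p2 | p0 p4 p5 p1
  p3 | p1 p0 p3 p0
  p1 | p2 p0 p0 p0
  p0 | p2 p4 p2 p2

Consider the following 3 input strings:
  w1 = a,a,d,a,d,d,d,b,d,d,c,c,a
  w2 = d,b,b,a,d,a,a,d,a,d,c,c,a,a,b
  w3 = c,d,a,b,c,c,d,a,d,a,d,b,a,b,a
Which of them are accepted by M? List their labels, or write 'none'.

w1: Trace: p4 -a-> p4 -a-> p4 -d-> p2 -a-> p0 -d-> p2 -d-> p1 -d-> p0 -b-> p4 -d-> p2 -d-> p1 -c-> p0 -c-> p2 -a-> p0  → end p0, rejected
w2: Trace: p4 -d-> p2 -b-> p4 -b-> p5 -a-> p0 -d-> p2 -a-> p0 -a-> p2 -d-> p1 -a-> p2 -d-> p1 -c-> p0 -c-> p2 -a-> p0 -a-> p2 -b-> p4  → end p4, accepted
w3: Trace: p4 -c-> p0 -d-> p2 -a-> p0 -b-> p4 -c-> p0 -c-> p2 -d-> p1 -a-> p2 -d-> p1 -a-> p2 -d-> p1 -b-> p0 -a-> p2 -b-> p4 -a-> p4  → end p4, accepted

w2, w3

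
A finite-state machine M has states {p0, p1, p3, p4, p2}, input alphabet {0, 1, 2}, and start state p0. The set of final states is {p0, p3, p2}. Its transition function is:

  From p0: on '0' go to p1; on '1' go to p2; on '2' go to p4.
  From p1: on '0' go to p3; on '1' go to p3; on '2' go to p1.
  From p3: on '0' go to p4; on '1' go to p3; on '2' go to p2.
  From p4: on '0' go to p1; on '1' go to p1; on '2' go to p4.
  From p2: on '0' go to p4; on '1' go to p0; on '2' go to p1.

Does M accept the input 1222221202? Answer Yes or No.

No

start at p0
read '1': p0 → p2
read '2': p2 → p1
read '2': p1 → p1
read '2': p1 → p1
read '2': p1 → p1
read '2': p1 → p1
read '1': p1 → p3
read '2': p3 → p2
read '0': p2 → p4
read '2': p4 → p4
End state p4 is not accepting.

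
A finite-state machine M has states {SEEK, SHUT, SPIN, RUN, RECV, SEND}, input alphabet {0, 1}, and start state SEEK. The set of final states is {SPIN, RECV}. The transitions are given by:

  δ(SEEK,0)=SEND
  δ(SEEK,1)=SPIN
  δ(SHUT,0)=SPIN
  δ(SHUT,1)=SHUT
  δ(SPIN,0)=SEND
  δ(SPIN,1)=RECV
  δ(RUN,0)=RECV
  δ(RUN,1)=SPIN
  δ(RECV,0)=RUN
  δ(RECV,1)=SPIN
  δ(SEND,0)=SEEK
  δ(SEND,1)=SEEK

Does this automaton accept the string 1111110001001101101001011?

Trace: SEEK -1-> SPIN -1-> RECV -1-> SPIN -1-> RECV -1-> SPIN -1-> RECV -0-> RUN -0-> RECV -0-> RUN -1-> SPIN -0-> SEND -0-> SEEK -1-> SPIN -1-> RECV -0-> RUN -1-> SPIN -1-> RECV -0-> RUN -1-> SPIN -0-> SEND -0-> SEEK -1-> SPIN -0-> SEND -1-> SEEK -1-> SPIN
End state SPIN is accepting.

Yes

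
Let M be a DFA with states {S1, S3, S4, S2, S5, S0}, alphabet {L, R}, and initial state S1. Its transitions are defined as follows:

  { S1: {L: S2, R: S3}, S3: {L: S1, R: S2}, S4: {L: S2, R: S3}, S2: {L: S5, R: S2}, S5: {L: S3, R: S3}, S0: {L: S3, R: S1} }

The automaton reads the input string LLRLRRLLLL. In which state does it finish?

S2

Trace: S1 -L-> S2 -L-> S5 -R-> S3 -L-> S1 -R-> S3 -R-> S2 -L-> S5 -L-> S3 -L-> S1 -L-> S2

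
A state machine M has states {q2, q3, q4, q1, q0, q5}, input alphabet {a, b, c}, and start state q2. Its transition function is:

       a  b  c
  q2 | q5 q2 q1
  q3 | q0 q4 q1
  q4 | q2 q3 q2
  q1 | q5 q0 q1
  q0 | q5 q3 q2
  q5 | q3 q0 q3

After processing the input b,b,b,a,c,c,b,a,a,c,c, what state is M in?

q1

q2 → q2 → q2 → q2 → q5 → q3 → q1 → q0 → q5 → q3 → q1 → q1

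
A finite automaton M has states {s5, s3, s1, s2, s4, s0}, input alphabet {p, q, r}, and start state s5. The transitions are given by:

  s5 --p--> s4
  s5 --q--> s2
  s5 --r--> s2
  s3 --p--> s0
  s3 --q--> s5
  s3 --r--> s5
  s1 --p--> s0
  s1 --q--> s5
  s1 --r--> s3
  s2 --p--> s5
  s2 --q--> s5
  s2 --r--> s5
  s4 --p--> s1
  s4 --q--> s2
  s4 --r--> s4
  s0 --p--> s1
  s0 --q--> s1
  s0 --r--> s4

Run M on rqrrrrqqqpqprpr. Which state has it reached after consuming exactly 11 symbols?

s2

Trace: s5 -r-> s2 -q-> s5 -r-> s2 -r-> s5 -r-> s2 -r-> s5 -q-> s2 -q-> s5 -q-> s2 -p-> s5 -q-> s2
After 11 symbols: s2.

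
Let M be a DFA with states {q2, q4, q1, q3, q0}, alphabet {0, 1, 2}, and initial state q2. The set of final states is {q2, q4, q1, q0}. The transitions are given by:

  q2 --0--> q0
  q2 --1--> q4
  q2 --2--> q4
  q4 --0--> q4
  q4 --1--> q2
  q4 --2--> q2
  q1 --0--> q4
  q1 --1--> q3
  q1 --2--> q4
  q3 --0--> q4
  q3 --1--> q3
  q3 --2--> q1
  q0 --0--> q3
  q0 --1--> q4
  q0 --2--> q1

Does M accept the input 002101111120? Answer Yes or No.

start at q2
read '0': q2 → q0
read '0': q0 → q3
read '2': q3 → q1
read '1': q1 → q3
read '0': q3 → q4
read '1': q4 → q2
read '1': q2 → q4
read '1': q4 → q2
read '1': q2 → q4
read '1': q4 → q2
read '2': q2 → q4
read '0': q4 → q4
End state q4 is accepting.

Yes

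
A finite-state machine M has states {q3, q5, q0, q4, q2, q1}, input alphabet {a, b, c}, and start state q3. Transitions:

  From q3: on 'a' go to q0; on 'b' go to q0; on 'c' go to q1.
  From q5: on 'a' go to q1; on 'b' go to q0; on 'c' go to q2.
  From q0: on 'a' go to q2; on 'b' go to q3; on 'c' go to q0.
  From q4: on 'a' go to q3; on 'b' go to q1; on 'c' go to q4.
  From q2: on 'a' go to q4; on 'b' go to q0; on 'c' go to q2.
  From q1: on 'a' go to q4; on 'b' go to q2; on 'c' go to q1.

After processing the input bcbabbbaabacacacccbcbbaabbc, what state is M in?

start at q3
read 'b': q3 → q0
read 'c': q0 → q0
read 'b': q0 → q3
read 'a': q3 → q0
read 'b': q0 → q3
read 'b': q3 → q0
read 'b': q0 → q3
read 'a': q3 → q0
read 'a': q0 → q2
read 'b': q2 → q0
read 'a': q0 → q2
read 'c': q2 → q2
read 'a': q2 → q4
read 'c': q4 → q4
read 'a': q4 → q3
read 'c': q3 → q1
read 'c': q1 → q1
read 'c': q1 → q1
read 'b': q1 → q2
read 'c': q2 → q2
read 'b': q2 → q0
read 'b': q0 → q3
read 'a': q3 → q0
read 'a': q0 → q2
read 'b': q2 → q0
read 'b': q0 → q3
read 'c': q3 → q1

q1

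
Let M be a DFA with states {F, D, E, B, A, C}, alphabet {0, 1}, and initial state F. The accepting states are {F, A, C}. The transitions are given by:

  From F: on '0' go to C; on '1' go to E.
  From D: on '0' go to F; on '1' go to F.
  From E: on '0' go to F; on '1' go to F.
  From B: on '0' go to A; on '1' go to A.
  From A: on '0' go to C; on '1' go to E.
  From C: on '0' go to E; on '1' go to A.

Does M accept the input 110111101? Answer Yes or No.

No

start at F
read '1': F → E
read '1': E → F
read '0': F → C
read '1': C → A
read '1': A → E
read '1': E → F
read '1': F → E
read '0': E → F
read '1': F → E
End state E is not accepting.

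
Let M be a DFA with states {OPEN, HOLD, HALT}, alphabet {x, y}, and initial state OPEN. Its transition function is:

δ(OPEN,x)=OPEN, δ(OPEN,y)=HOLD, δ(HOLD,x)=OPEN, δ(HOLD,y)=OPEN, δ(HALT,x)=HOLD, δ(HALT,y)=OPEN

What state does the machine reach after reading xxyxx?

OPEN

start at OPEN
read 'x': OPEN → OPEN
read 'x': OPEN → OPEN
read 'y': OPEN → HOLD
read 'x': HOLD → OPEN
read 'x': OPEN → OPEN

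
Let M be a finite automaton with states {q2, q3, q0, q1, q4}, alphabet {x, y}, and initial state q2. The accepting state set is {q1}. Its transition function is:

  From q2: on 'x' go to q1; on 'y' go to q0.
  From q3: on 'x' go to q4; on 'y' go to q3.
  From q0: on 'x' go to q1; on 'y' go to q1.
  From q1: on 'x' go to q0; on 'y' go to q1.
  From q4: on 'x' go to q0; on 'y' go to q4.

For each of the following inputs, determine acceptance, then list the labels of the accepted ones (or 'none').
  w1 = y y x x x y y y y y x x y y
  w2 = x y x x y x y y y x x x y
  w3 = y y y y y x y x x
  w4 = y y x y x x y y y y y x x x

w1: Trace: q2 -y-> q0 -y-> q1 -x-> q0 -x-> q1 -x-> q0 -y-> q1 -y-> q1 -y-> q1 -y-> q1 -y-> q1 -x-> q0 -x-> q1 -y-> q1 -y-> q1  → end q1, accepted
w2: Trace: q2 -x-> q1 -y-> q1 -x-> q0 -x-> q1 -y-> q1 -x-> q0 -y-> q1 -y-> q1 -y-> q1 -x-> q0 -x-> q1 -x-> q0 -y-> q1  → end q1, accepted
w3: Trace: q2 -y-> q0 -y-> q1 -y-> q1 -y-> q1 -y-> q1 -x-> q0 -y-> q1 -x-> q0 -x-> q1  → end q1, accepted
w4: Trace: q2 -y-> q0 -y-> q1 -x-> q0 -y-> q1 -x-> q0 -x-> q1 -y-> q1 -y-> q1 -y-> q1 -y-> q1 -y-> q1 -x-> q0 -x-> q1 -x-> q0  → end q0, rejected

w1, w2, w3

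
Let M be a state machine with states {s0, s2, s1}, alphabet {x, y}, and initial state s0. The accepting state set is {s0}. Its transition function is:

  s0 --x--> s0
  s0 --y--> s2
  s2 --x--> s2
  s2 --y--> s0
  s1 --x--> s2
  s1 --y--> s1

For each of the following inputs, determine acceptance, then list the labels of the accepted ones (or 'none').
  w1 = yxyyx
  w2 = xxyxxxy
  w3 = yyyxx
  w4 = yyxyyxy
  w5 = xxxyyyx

w2

w1:
  start at s0
  read 'y': s0 → s2
  read 'x': s2 → s2
  read 'y': s2 → s0
  read 'y': s0 → s2
  read 'x': s2 → s2
  end s2, rejected
w2:
  start at s0
  read 'x': s0 → s0
  read 'x': s0 → s0
  read 'y': s0 → s2
  read 'x': s2 → s2
  read 'x': s2 → s2
  read 'x': s2 → s2
  read 'y': s2 → s0
  end s0, accepted
w3:
  start at s0
  read 'y': s0 → s2
  read 'y': s2 → s0
  read 'y': s0 → s2
  read 'x': s2 → s2
  read 'x': s2 → s2
  end s2, rejected
w4:
  start at s0
  read 'y': s0 → s2
  read 'y': s2 → s0
  read 'x': s0 → s0
  read 'y': s0 → s2
  read 'y': s2 → s0
  read 'x': s0 → s0
  read 'y': s0 → s2
  end s2, rejected
w5:
  start at s0
  read 'x': s0 → s0
  read 'x': s0 → s0
  read 'x': s0 → s0
  read 'y': s0 → s2
  read 'y': s2 → s0
  read 'y': s0 → s2
  read 'x': s2 → s2
  end s2, rejected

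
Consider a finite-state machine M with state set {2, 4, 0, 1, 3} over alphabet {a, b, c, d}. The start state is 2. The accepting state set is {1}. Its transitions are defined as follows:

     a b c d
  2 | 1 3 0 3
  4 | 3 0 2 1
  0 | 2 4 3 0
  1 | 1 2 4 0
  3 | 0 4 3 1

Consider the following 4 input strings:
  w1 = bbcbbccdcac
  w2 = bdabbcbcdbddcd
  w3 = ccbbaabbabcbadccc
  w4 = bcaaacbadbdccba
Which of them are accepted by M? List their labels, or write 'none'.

w1:
  start at 2
  read 'b': 2 → 3
  read 'b': 3 → 4
  read 'c': 4 → 2
  read 'b': 2 → 3
  read 'b': 3 → 4
  read 'c': 4 → 2
  read 'c': 2 → 0
  read 'd': 0 → 0
  read 'c': 0 → 3
  read 'a': 3 → 0
  read 'c': 0 → 3
  end 3, rejected
w2:
  start at 2
  read 'b': 2 → 3
  read 'd': 3 → 1
  read 'a': 1 → 1
  read 'b': 1 → 2
  read 'b': 2 → 3
  read 'c': 3 → 3
  read 'b': 3 → 4
  read 'c': 4 → 2
  read 'd': 2 → 3
  read 'b': 3 → 4
  read 'd': 4 → 1
  read 'd': 1 → 0
  read 'c': 0 → 3
  read 'd': 3 → 1
  end 1, accepted
w3:
  start at 2
  read 'c': 2 → 0
  read 'c': 0 → 3
  read 'b': 3 → 4
  read 'b': 4 → 0
  read 'a': 0 → 2
  read 'a': 2 → 1
  read 'b': 1 → 2
  read 'b': 2 → 3
  read 'a': 3 → 0
  read 'b': 0 → 4
  read 'c': 4 → 2
  read 'b': 2 → 3
  read 'a': 3 → 0
  read 'd': 0 → 0
  read 'c': 0 → 3
  read 'c': 3 → 3
  read 'c': 3 → 3
  end 3, rejected
w4:
  start at 2
  read 'b': 2 → 3
  read 'c': 3 → 3
  read 'a': 3 → 0
  read 'a': 0 → 2
  read 'a': 2 → 1
  read 'c': 1 → 4
  read 'b': 4 → 0
  read 'a': 0 → 2
  read 'd': 2 → 3
  read 'b': 3 → 4
  read 'd': 4 → 1
  read 'c': 1 → 4
  read 'c': 4 → 2
  read 'b': 2 → 3
  read 'a': 3 → 0
  end 0, rejected

w2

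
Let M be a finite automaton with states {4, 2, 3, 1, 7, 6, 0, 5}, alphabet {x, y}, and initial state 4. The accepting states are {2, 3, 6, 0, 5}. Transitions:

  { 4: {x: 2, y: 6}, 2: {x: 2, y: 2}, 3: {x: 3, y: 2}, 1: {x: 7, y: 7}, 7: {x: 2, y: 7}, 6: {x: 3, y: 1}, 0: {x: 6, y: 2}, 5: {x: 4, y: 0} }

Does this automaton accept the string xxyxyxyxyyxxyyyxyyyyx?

start at 4
read 'x': 4 → 2
read 'x': 2 → 2
read 'y': 2 → 2
read 'x': 2 → 2
read 'y': 2 → 2
read 'x': 2 → 2
read 'y': 2 → 2
read 'x': 2 → 2
read 'y': 2 → 2
read 'y': 2 → 2
read 'x': 2 → 2
read 'x': 2 → 2
read 'y': 2 → 2
read 'y': 2 → 2
read 'y': 2 → 2
read 'x': 2 → 2
read 'y': 2 → 2
read 'y': 2 → 2
read 'y': 2 → 2
read 'y': 2 → 2
read 'x': 2 → 2
End state 2 is accepting.

Yes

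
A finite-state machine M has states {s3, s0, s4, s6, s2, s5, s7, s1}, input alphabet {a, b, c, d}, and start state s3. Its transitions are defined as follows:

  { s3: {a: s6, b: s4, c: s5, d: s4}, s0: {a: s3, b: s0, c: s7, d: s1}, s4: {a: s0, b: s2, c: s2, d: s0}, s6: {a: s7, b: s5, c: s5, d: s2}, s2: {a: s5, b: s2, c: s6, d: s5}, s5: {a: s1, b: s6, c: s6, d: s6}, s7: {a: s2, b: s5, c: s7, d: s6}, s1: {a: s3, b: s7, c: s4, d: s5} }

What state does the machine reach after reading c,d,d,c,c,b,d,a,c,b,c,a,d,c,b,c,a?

s1

s3 → s5 → s6 → s2 → s6 → s5 → s6 → s2 → s5 → s6 → s5 → s6 → s7 → s6 → s5 → s6 → s5 → s1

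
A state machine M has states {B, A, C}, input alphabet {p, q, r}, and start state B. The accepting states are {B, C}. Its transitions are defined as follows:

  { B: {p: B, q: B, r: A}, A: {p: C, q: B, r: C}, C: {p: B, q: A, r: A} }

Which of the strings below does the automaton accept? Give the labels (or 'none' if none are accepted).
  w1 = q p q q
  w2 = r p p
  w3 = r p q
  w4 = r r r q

w1: Trace: B -q-> B -p-> B -q-> B -q-> B  → end B, accepted
w2: Trace: B -r-> A -p-> C -p-> B  → end B, accepted
w3: Trace: B -r-> A -p-> C -q-> A  → end A, rejected
w4: Trace: B -r-> A -r-> C -r-> A -q-> B  → end B, accepted

w1, w2, w4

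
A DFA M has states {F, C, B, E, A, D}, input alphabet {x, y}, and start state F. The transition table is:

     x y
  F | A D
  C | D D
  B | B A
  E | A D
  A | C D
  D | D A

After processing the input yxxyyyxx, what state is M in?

Trace: F -y-> D -x-> D -x-> D -y-> A -y-> D -y-> A -x-> C -x-> D

D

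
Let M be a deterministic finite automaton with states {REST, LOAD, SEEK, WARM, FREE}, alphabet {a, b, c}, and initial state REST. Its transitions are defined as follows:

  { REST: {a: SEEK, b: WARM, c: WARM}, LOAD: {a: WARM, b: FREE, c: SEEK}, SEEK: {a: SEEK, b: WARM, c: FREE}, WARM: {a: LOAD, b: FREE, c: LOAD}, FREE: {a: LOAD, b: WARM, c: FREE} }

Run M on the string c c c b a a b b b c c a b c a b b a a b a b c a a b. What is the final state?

FREE

REST → WARM → LOAD → SEEK → WARM → LOAD → WARM → FREE → WARM → FREE → FREE → FREE → LOAD → FREE → FREE → LOAD → FREE → WARM → LOAD → WARM → FREE → LOAD → FREE → FREE → LOAD → WARM → FREE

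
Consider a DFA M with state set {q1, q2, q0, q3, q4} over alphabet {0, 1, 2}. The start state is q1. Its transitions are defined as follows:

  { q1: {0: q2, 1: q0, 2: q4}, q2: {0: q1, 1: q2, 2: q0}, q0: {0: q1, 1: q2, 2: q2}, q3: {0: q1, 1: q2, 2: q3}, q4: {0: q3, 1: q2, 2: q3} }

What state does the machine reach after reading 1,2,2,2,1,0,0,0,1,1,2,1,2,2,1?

q1 → q0 → q2 → q0 → q2 → q2 → q1 → q2 → q1 → q0 → q2 → q0 → q2 → q0 → q2 → q2

q2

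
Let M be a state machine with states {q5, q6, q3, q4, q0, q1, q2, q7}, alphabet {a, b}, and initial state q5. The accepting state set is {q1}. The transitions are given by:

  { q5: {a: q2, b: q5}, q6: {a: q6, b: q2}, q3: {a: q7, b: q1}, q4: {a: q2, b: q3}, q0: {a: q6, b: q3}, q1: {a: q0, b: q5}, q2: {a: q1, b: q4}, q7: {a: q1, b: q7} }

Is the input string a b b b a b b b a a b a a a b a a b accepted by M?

Trace: q5 -a-> q2 -b-> q4 -b-> q3 -b-> q1 -a-> q0 -b-> q3 -b-> q1 -b-> q5 -a-> q2 -a-> q1 -b-> q5 -a-> q2 -a-> q1 -a-> q0 -b-> q3 -a-> q7 -a-> q1 -b-> q5
End state q5 is not accepting.

No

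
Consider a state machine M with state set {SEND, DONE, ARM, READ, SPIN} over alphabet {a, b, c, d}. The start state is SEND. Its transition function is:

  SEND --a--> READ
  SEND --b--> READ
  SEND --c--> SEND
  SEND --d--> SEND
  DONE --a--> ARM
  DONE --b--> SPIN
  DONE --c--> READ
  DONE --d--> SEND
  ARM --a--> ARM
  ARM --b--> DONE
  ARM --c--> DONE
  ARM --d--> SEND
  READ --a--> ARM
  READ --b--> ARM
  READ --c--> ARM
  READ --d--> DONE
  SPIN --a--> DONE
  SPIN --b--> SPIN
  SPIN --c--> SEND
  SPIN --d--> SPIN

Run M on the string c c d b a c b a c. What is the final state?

Trace: SEND -c-> SEND -c-> SEND -d-> SEND -b-> READ -a-> ARM -c-> DONE -b-> SPIN -a-> DONE -c-> READ

READ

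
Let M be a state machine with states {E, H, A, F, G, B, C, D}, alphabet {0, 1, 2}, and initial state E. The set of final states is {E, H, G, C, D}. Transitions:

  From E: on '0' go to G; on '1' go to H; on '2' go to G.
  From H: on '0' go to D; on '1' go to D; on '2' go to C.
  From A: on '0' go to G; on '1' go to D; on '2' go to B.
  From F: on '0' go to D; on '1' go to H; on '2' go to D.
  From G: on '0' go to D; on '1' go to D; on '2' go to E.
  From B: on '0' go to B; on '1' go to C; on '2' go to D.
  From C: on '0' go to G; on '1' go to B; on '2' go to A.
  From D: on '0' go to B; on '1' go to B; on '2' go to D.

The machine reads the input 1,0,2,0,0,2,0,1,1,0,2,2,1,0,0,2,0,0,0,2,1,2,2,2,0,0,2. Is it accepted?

Trace: E -1-> H -0-> D -2-> D -0-> B -0-> B -2-> D -0-> B -1-> C -1-> B -0-> B -2-> D -2-> D -1-> B -0-> B -0-> B -2-> D -0-> B -0-> B -0-> B -2-> D -1-> B -2-> D -2-> D -2-> D -0-> B -0-> B -2-> D
End state D is accepting.

Yes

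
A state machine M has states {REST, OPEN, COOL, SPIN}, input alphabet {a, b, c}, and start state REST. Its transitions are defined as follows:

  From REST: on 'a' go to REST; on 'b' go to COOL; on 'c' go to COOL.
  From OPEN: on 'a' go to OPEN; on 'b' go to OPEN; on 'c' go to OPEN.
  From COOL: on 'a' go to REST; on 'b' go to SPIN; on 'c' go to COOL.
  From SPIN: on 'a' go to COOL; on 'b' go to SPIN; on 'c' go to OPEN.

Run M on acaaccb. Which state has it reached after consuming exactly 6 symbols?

REST → REST → COOL → REST → REST → COOL → COOL
After 6 symbols: COOL.

COOL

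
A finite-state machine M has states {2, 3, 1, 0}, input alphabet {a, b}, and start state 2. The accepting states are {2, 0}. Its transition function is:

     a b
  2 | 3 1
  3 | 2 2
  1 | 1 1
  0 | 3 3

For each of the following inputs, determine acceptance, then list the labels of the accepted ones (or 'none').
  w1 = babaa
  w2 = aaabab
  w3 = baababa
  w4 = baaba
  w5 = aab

w2

w1: 2 → 1 → 1 → 1 → 1 → 1  → end 1, rejected
w2: 2 → 3 → 2 → 3 → 2 → 3 → 2  → end 2, accepted
w3: 2 → 1 → 1 → 1 → 1 → 1 → 1 → 1  → end 1, rejected
w4: 2 → 1 → 1 → 1 → 1 → 1  → end 1, rejected
w5: 2 → 3 → 2 → 1  → end 1, rejected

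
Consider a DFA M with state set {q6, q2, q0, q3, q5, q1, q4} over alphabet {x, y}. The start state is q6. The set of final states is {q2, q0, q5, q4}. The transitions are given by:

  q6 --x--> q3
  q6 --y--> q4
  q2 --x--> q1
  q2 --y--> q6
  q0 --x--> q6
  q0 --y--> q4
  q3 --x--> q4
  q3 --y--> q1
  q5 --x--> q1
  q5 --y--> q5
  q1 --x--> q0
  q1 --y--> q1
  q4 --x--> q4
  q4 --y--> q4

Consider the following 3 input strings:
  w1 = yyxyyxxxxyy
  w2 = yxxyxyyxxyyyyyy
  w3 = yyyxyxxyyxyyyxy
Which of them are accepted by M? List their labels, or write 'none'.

w1: Trace: q6 -y-> q4 -y-> q4 -x-> q4 -y-> q4 -y-> q4 -x-> q4 -x-> q4 -x-> q4 -x-> q4 -y-> q4 -y-> q4  → end q4, accepted
w2: Trace: q6 -y-> q4 -x-> q4 -x-> q4 -y-> q4 -x-> q4 -y-> q4 -y-> q4 -x-> q4 -x-> q4 -y-> q4 -y-> q4 -y-> q4 -y-> q4 -y-> q4 -y-> q4  → end q4, accepted
w3: Trace: q6 -y-> q4 -y-> q4 -y-> q4 -x-> q4 -y-> q4 -x-> q4 -x-> q4 -y-> q4 -y-> q4 -x-> q4 -y-> q4 -y-> q4 -y-> q4 -x-> q4 -y-> q4  → end q4, accepted

w1, w2, w3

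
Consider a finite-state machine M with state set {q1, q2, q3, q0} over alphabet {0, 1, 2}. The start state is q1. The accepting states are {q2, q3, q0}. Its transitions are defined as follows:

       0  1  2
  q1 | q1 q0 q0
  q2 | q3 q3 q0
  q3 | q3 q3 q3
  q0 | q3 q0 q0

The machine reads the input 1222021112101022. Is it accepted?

start at q1
read '1': q1 → q0
read '2': q0 → q0
read '2': q0 → q0
read '2': q0 → q0
read '0': q0 → q3
read '2': q3 → q3
read '1': q3 → q3
read '1': q3 → q3
read '1': q3 → q3
read '2': q3 → q3
read '1': q3 → q3
read '0': q3 → q3
read '1': q3 → q3
read '0': q3 → q3
read '2': q3 → q3
read '2': q3 → q3
End state q3 is accepting.

Yes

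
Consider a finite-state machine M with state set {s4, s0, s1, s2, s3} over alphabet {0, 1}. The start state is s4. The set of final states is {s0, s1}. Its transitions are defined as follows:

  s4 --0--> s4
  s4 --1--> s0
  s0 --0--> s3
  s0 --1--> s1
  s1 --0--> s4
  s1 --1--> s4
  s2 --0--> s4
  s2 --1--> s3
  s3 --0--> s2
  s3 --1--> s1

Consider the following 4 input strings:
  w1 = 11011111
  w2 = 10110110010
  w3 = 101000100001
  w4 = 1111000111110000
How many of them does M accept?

w1:
  start at s4
  read '1': s4 → s0
  read '1': s0 → s1
  read '0': s1 → s4
  read '1': s4 → s0
  read '1': s0 → s1
  read '1': s1 → s4
  read '1': s4 → s0
  read '1': s0 → s1
  end s1, accepted
w2:
  start at s4
  read '1': s4 → s0
  read '0': s0 → s3
  read '1': s3 → s1
  read '1': s1 → s4
  read '0': s4 → s4
  read '1': s4 → s0
  read '1': s0 → s1
  read '0': s1 → s4
  read '0': s4 → s4
  read '1': s4 → s0
  read '0': s0 → s3
  end s3, rejected
w3:
  start at s4
  read '1': s4 → s0
  read '0': s0 → s3
  read '1': s3 → s1
  read '0': s1 → s4
  read '0': s4 → s4
  read '0': s4 → s4
  read '1': s4 → s0
  read '0': s0 → s3
  read '0': s3 → s2
  read '0': s2 → s4
  read '0': s4 → s4
  read '1': s4 → s0
  end s0, accepted
w4:
  start at s4
  read '1': s4 → s0
  read '1': s0 → s1
  read '1': s1 → s4
  read '1': s4 → s0
  read '0': s0 → s3
  read '0': s3 → s2
  read '0': s2 → s4
  read '1': s4 → s0
  read '1': s0 → s1
  read '1': s1 → s4
  read '1': s4 → s0
  read '1': s0 → s1
  read '0': s1 → s4
  read '0': s4 → s4
  read '0': s4 → s4
  read '0': s4 → s4
  end s4, rejected

2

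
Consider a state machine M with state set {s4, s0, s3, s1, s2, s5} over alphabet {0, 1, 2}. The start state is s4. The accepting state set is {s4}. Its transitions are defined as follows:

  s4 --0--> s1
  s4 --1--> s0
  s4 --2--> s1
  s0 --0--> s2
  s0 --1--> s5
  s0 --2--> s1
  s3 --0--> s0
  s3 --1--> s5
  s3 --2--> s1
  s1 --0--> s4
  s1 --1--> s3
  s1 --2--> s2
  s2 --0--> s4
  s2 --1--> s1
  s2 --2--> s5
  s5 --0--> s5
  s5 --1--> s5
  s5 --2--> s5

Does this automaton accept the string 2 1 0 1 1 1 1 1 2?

No

s4 → s1 → s3 → s0 → s5 → s5 → s5 → s5 → s5 → s5
End state s5 is not accepting.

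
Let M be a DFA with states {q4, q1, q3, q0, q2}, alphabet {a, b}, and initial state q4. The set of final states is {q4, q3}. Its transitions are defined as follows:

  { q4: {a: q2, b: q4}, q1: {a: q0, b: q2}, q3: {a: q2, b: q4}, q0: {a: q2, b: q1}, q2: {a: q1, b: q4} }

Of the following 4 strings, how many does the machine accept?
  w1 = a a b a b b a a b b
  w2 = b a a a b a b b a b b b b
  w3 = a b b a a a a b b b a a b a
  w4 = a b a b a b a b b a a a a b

w1: q4 → q2 → q1 → q2 → q1 → q2 → q4 → q2 → q1 → q2 → q4  → end q4, accepted
w2: q4 → q4 → q2 → q1 → q0 → q1 → q0 → q1 → q2 → q1 → q2 → q4 → q4 → q4  → end q4, accepted
w3: q4 → q2 → q4 → q4 → q2 → q1 → q0 → q2 → q4 → q4 → q4 → q2 → q1 → q2 → q1  → end q1, rejected
w4: q4 → q2 → q4 → q2 → q4 → q2 → q4 → q2 → q4 → q4 → q2 → q1 → q0 → q2 → q4  → end q4, accepted

3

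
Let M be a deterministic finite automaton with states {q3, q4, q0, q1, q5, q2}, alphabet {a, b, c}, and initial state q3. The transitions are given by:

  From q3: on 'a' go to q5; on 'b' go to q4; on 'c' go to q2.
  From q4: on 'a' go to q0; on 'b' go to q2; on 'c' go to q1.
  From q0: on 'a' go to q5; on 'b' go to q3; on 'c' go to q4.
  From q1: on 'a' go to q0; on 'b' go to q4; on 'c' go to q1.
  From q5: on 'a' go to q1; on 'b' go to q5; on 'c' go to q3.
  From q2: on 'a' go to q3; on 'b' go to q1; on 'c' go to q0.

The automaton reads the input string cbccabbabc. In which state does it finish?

start at q3
read 'c': q3 → q2
read 'b': q2 → q1
read 'c': q1 → q1
read 'c': q1 → q1
read 'a': q1 → q0
read 'b': q0 → q3
read 'b': q3 → q4
read 'a': q4 → q0
read 'b': q0 → q3
read 'c': q3 → q2

q2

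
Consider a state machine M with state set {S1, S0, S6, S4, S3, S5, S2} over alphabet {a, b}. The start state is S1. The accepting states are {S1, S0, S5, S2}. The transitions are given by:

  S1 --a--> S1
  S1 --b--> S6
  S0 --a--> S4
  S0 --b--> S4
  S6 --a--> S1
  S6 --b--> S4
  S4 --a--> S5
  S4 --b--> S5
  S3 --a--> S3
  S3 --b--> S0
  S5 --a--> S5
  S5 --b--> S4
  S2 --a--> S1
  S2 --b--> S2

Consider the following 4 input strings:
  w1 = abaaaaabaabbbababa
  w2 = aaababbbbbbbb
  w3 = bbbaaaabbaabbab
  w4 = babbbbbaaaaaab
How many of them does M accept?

1

w1:
  start at S1
  read 'a': S1 → S1
  read 'b': S1 → S6
  read 'a': S6 → S1
  read 'a': S1 → S1
  read 'a': S1 → S1
  read 'a': S1 → S1
  read 'a': S1 → S1
  read 'b': S1 → S6
  read 'a': S6 → S1
  read 'a': S1 → S1
  read 'b': S1 → S6
  read 'b': S6 → S4
  read 'b': S4 → S5
  read 'a': S5 → S5
  read 'b': S5 → S4
  read 'a': S4 → S5
  read 'b': S5 → S4
  read 'a': S4 → S5
  end S5, accepted
w2:
  start at S1
  read 'a': S1 → S1
  read 'a': S1 → S1
  read 'a': S1 → S1
  read 'b': S1 → S6
  read 'a': S6 → S1
  read 'b': S1 → S6
  read 'b': S6 → S4
  read 'b': S4 → S5
  read 'b': S5 → S4
  read 'b': S4 → S5
  read 'b': S5 → S4
  read 'b': S4 → S5
  read 'b': S5 → S4
  end S4, rejected
w3:
  start at S1
  read 'b': S1 → S6
  read 'b': S6 → S4
  read 'b': S4 → S5
  read 'a': S5 → S5
  read 'a': S5 → S5
  read 'a': S5 → S5
  read 'a': S5 → S5
  read 'b': S5 → S4
  read 'b': S4 → S5
  read 'a': S5 → S5
  read 'a': S5 → S5
  read 'b': S5 → S4
  read 'b': S4 → S5
  read 'a': S5 → S5
  read 'b': S5 → S4
  end S4, rejected
w4:
  start at S1
  read 'b': S1 → S6
  read 'a': S6 → S1
  read 'b': S1 → S6
  read 'b': S6 → S4
  read 'b': S4 → S5
  read 'b': S5 → S4
  read 'b': S4 → S5
  read 'a': S5 → S5
  read 'a': S5 → S5
  read 'a': S5 → S5
  read 'a': S5 → S5
  read 'a': S5 → S5
  read 'a': S5 → S5
  read 'b': S5 → S4
  end S4, rejected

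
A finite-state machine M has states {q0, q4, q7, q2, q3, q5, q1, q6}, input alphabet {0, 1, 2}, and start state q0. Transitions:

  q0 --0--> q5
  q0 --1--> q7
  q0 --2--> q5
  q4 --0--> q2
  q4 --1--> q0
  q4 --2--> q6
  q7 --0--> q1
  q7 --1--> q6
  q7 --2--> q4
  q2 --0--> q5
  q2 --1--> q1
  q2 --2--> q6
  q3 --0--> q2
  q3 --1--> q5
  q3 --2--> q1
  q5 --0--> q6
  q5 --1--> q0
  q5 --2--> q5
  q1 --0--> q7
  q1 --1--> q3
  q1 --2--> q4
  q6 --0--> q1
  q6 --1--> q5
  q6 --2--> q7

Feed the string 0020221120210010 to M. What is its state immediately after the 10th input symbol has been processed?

q6

start at q0
read '0': q0 → q5
read '0': q5 → q6
read '2': q6 → q7
read '0': q7 → q1
read '2': q1 → q4
read '2': q4 → q6
read '1': q6 → q5
read '1': q5 → q0
read '2': q0 → q5
read '0': q5 → q6
After 10 symbols: q6.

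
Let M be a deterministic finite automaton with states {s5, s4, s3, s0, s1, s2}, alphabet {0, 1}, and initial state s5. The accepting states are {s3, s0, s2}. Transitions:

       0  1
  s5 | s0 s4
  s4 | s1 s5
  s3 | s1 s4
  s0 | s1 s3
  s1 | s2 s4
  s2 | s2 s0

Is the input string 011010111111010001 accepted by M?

start at s5
read '0': s5 → s0
read '1': s0 → s3
read '1': s3 → s4
read '0': s4 → s1
read '1': s1 → s4
read '0': s4 → s1
read '1': s1 → s4
read '1': s4 → s5
read '1': s5 → s4
read '1': s4 → s5
read '1': s5 → s4
read '1': s4 → s5
read '0': s5 → s0
read '1': s0 → s3
read '0': s3 → s1
read '0': s1 → s2
read '0': s2 → s2
read '1': s2 → s0
End state s0 is accepting.

Yes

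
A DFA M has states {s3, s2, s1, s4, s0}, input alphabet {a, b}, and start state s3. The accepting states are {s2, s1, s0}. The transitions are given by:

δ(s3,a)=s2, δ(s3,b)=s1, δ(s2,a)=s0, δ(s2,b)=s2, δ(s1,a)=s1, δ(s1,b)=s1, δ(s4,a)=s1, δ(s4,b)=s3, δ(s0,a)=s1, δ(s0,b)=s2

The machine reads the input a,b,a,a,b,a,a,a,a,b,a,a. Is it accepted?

Trace: s3 -a-> s2 -b-> s2 -a-> s0 -a-> s1 -b-> s1 -a-> s1 -a-> s1 -a-> s1 -a-> s1 -b-> s1 -a-> s1 -a-> s1
End state s1 is accepting.

Yes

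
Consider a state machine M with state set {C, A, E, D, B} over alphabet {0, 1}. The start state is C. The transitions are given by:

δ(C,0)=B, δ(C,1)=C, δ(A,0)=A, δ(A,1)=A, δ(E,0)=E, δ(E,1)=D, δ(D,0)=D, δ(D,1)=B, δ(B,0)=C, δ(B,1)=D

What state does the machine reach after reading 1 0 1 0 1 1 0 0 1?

B

Trace: C -1-> C -0-> B -1-> D -0-> D -1-> B -1-> D -0-> D -0-> D -1-> B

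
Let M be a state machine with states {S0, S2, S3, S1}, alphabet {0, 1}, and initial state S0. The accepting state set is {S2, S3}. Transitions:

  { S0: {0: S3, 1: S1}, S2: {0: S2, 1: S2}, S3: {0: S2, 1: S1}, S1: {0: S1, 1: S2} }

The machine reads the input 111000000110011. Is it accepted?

start at S0
read '1': S0 → S1
read '1': S1 → S2
read '1': S2 → S2
read '0': S2 → S2
read '0': S2 → S2
read '0': S2 → S2
read '0': S2 → S2
read '0': S2 → S2
read '0': S2 → S2
read '1': S2 → S2
read '1': S2 → S2
read '0': S2 → S2
read '0': S2 → S2
read '1': S2 → S2
read '1': S2 → S2
End state S2 is accepting.

Yes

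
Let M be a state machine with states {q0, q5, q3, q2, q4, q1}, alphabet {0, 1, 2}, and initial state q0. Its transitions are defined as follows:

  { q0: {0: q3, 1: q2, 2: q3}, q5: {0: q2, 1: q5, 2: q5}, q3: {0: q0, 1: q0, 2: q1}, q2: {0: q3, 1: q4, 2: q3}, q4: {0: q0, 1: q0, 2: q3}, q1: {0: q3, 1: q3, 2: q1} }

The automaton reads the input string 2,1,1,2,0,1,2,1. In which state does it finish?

q0 → q3 → q0 → q2 → q3 → q0 → q2 → q3 → q0

q0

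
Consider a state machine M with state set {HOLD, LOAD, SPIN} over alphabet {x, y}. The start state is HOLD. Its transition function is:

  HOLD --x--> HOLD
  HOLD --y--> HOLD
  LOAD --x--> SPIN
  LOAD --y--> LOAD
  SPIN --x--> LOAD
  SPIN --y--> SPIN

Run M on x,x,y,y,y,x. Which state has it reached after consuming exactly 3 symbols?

HOLD → HOLD → HOLD → HOLD
After 3 symbols: HOLD.

HOLD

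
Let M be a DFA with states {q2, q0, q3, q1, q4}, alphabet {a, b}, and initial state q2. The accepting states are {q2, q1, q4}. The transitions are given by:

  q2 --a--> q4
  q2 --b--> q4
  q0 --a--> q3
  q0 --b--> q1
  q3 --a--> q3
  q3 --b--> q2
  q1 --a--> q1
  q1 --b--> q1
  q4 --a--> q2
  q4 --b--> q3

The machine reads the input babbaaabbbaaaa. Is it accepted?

q2 → q4 → q2 → q4 → q3 → q3 → q3 → q3 → q2 → q4 → q3 → q3 → q3 → q3 → q3
End state q3 is not accepting.

No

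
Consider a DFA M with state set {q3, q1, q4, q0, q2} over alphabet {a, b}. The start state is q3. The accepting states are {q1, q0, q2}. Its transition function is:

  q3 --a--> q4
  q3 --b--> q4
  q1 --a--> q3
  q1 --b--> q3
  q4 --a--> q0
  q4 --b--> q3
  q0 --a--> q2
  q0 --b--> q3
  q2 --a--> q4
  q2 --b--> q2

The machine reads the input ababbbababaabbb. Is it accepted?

No

start at q3
read 'a': q3 → q4
read 'b': q4 → q3
read 'a': q3 → q4
read 'b': q4 → q3
read 'b': q3 → q4
read 'b': q4 → q3
read 'a': q3 → q4
read 'b': q4 → q3
read 'a': q3 → q4
read 'b': q4 → q3
read 'a': q3 → q4
read 'a': q4 → q0
read 'b': q0 → q3
read 'b': q3 → q4
read 'b': q4 → q3
End state q3 is not accepting.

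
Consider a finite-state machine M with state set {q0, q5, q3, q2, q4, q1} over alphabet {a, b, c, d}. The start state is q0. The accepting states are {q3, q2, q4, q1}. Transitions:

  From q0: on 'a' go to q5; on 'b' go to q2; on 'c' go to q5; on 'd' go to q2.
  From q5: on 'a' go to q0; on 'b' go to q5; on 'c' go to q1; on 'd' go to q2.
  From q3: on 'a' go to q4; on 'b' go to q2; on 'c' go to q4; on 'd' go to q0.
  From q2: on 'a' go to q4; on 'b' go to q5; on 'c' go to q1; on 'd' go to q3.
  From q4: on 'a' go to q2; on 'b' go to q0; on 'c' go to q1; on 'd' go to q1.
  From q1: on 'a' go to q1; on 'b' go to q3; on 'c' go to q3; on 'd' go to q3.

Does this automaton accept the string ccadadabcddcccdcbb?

q0 → q5 → q1 → q1 → q3 → q4 → q1 → q1 → q3 → q4 → q1 → q3 → q4 → q1 → q3 → q0 → q5 → q5 → q5
End state q5 is not accepting.

No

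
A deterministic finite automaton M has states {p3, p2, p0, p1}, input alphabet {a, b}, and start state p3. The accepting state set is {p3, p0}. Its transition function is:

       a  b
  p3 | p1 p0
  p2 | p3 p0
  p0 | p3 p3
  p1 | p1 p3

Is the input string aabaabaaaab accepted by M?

p3 → p1 → p1 → p3 → p1 → p1 → p3 → p1 → p1 → p1 → p1 → p3
End state p3 is accepting.

Yes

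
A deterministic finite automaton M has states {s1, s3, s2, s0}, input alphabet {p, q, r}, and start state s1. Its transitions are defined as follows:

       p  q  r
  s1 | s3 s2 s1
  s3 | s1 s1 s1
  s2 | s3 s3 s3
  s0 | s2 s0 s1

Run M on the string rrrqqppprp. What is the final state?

s1 → s1 → s1 → s1 → s2 → s3 → s1 → s3 → s1 → s1 → s3

s3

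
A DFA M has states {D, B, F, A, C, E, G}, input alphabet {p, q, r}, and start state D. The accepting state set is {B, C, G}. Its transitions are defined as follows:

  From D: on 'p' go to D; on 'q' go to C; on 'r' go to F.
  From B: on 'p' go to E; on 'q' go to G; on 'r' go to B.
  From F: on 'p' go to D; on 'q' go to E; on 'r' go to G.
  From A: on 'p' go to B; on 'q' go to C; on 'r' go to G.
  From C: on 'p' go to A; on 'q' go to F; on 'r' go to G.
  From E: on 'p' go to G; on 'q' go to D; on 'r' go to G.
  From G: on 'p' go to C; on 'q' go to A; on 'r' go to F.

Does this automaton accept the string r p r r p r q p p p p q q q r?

No

D → F → D → F → G → C → G → A → B → E → G → C → F → E → D → F
End state F is not accepting.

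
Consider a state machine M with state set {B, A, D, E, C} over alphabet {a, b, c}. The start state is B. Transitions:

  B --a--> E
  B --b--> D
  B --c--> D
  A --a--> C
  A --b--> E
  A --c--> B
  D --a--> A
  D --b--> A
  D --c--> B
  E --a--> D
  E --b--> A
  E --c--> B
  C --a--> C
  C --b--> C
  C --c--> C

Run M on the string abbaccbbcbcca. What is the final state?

Trace: B -a-> E -b-> A -b-> E -a-> D -c-> B -c-> D -b-> A -b-> E -c-> B -b-> D -c-> B -c-> D -a-> A

A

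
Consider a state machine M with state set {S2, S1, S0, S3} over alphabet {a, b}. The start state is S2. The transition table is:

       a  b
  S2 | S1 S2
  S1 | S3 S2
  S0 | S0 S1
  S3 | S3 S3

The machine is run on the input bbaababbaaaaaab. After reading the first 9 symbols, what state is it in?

S3

start at S2
read 'b': S2 → S2
read 'b': S2 → S2
read 'a': S2 → S1
read 'a': S1 → S3
read 'b': S3 → S3
read 'a': S3 → S3
read 'b': S3 → S3
read 'b': S3 → S3
read 'a': S3 → S3
After 9 symbols: S3.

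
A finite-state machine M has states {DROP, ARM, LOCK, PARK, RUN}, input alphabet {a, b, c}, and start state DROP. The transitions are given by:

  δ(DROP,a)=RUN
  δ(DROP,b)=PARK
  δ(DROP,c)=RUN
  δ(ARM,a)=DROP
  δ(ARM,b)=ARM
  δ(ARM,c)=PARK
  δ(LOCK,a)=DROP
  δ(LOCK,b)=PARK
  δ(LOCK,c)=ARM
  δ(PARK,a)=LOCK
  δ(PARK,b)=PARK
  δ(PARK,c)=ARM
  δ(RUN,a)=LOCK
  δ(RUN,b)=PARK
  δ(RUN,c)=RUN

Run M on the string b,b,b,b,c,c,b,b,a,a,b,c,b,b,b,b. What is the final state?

ARM

start at DROP
read 'b': DROP → PARK
read 'b': PARK → PARK
read 'b': PARK → PARK
read 'b': PARK → PARK
read 'c': PARK → ARM
read 'c': ARM → PARK
read 'b': PARK → PARK
read 'b': PARK → PARK
read 'a': PARK → LOCK
read 'a': LOCK → DROP
read 'b': DROP → PARK
read 'c': PARK → ARM
read 'b': ARM → ARM
read 'b': ARM → ARM
read 'b': ARM → ARM
read 'b': ARM → ARM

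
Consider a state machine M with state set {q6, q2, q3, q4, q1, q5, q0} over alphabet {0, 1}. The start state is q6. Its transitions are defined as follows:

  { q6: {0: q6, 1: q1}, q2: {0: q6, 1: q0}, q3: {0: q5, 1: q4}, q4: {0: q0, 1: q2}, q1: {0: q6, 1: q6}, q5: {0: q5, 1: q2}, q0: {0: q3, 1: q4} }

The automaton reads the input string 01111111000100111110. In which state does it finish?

q6

q6 → q6 → q1 → q6 → q1 → q6 → q1 → q6 → q1 → q6 → q6 → q6 → q1 → q6 → q6 → q1 → q6 → q1 → q6 → q1 → q6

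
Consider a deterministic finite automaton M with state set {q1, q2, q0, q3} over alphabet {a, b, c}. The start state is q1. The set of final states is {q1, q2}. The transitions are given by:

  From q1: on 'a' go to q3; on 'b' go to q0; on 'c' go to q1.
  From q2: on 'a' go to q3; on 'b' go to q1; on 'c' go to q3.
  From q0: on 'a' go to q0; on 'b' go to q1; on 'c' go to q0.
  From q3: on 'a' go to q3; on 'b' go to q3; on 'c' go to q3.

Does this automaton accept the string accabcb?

start at q1
read 'a': q1 → q3
read 'c': q3 → q3
read 'c': q3 → q3
read 'a': q3 → q3
read 'b': q3 → q3
read 'c': q3 → q3
read 'b': q3 → q3
End state q3 is not accepting.

No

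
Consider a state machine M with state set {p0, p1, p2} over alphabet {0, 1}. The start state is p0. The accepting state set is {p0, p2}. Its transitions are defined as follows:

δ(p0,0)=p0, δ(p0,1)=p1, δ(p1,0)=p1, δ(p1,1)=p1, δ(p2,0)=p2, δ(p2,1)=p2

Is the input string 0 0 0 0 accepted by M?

start at p0
read '0': p0 → p0
read '0': p0 → p0
read '0': p0 → p0
read '0': p0 → p0
End state p0 is accepting.

Yes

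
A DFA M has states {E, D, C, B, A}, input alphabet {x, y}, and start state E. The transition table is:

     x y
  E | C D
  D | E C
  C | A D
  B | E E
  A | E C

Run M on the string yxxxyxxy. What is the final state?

D

E → D → E → C → A → C → A → E → D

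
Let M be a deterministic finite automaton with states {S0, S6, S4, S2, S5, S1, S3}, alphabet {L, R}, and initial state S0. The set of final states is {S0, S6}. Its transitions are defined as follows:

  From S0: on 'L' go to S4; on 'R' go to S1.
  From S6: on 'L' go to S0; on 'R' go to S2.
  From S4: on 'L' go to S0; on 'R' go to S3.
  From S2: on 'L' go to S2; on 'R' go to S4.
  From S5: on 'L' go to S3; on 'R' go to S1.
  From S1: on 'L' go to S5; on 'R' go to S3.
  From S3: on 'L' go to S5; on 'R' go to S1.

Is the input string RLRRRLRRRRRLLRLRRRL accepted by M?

No

start at S0
read 'R': S0 → S1
read 'L': S1 → S5
read 'R': S5 → S1
read 'R': S1 → S3
read 'R': S3 → S1
read 'L': S1 → S5
read 'R': S5 → S1
read 'R': S1 → S3
read 'R': S3 → S1
read 'R': S1 → S3
read 'R': S3 → S1
read 'L': S1 → S5
read 'L': S5 → S3
read 'R': S3 → S1
read 'L': S1 → S5
read 'R': S5 → S1
read 'R': S1 → S3
read 'R': S3 → S1
read 'L': S1 → S5
End state S5 is not accepting.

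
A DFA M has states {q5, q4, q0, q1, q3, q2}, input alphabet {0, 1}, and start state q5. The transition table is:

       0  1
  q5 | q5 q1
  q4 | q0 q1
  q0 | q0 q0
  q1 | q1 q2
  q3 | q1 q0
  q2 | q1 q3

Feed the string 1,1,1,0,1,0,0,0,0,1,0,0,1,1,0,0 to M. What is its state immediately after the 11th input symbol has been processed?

start at q5
read '1': q5 → q1
read '1': q1 → q2
read '1': q2 → q3
read '0': q3 → q1
read '1': q1 → q2
read '0': q2 → q1
read '0': q1 → q1
read '0': q1 → q1
read '0': q1 → q1
read '1': q1 → q2
read '0': q2 → q1
After 11 symbols: q1.

q1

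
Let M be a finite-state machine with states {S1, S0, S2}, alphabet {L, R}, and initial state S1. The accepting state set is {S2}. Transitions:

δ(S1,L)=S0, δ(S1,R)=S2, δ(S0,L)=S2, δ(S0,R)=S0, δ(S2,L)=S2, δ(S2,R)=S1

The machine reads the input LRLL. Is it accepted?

Trace: S1 -L-> S0 -R-> S0 -L-> S2 -L-> S2
End state S2 is accepting.

Yes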